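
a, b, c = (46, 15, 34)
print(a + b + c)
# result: 95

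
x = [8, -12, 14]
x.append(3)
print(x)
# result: [8, -12, 14, 3]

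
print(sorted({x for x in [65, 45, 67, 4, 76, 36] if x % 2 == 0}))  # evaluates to [4, 36, 76]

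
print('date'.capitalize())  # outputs Date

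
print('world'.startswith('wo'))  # True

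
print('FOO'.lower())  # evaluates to foo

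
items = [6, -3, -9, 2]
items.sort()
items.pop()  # 6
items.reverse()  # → [2, -3, -9]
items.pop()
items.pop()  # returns -3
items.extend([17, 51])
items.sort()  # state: [2, 17, 51]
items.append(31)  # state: [2, 17, 51, 31]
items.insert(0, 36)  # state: [36, 2, 17, 51, 31]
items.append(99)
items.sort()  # [2, 17, 31, 36, 51, 99]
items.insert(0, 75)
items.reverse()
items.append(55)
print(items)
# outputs [99, 51, 36, 31, 17, 2, 75, 55]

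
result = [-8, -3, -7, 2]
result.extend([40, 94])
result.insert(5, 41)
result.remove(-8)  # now [-3, -7, 2, 40, 41, 94]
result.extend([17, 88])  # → [-3, -7, 2, 40, 41, 94, 17, 88]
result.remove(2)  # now [-3, -7, 40, 41, 94, 17, 88]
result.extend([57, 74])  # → [-3, -7, 40, 41, 94, 17, 88, 57, 74]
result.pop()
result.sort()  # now [-7, -3, 17, 40, 41, 57, 88, 94]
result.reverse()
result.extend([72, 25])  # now [94, 88, 57, 41, 40, 17, -3, -7, 72, 25]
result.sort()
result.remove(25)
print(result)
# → [-7, -3, 17, 40, 41, 57, 72, 88, 94]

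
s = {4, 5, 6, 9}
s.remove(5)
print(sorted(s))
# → [4, 6, 9]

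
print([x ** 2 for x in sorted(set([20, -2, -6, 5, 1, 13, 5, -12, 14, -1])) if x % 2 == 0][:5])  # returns [144, 36, 4, 196, 400]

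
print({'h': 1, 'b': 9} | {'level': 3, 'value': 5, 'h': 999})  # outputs {'h': 999, 'b': 9, 'level': 3, 'value': 5}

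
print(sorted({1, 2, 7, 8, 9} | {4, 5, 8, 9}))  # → [1, 2, 4, 5, 7, 8, 9]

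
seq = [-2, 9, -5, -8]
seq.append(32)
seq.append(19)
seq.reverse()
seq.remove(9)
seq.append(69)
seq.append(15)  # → [19, 32, -8, -5, -2, 69, 15]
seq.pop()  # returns 15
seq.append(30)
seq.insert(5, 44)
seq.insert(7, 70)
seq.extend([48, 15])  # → [19, 32, -8, -5, -2, 44, 69, 70, 30, 48, 15]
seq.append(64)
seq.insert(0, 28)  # [28, 19, 32, -8, -5, -2, 44, 69, 70, 30, 48, 15, 64]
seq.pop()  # 64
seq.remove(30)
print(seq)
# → [28, 19, 32, -8, -5, -2, 44, 69, 70, 48, 15]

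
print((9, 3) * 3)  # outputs (9, 3, 9, 3, 9, 3)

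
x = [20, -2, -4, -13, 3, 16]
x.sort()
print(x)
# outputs [-13, -4, -2, 3, 16, 20]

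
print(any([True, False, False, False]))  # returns True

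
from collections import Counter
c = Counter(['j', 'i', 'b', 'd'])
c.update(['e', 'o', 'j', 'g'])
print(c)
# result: Counter({'j': 2, 'i': 1, 'b': 1, 'd': 1, 'e': 1, 'o': 1, 'g': 1})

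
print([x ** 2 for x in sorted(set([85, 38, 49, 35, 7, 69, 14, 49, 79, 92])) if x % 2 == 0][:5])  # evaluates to [196, 1444, 8464]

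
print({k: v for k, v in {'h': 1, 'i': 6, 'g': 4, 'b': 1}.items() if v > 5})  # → {'i': 6}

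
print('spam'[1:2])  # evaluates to p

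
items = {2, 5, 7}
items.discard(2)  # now {5, 7}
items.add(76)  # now {5, 7, 76}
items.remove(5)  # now {7, 76}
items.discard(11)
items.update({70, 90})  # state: {7, 70, 76, 90}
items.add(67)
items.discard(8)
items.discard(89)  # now {7, 67, 70, 76, 90}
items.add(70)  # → {7, 67, 70, 76, 90}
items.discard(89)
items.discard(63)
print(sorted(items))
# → [7, 67, 70, 76, 90]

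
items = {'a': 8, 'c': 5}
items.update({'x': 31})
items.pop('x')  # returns 31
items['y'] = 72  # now {'a': 8, 'c': 5, 'y': 72}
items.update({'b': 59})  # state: {'a': 8, 'c': 5, 'y': 72, 'b': 59}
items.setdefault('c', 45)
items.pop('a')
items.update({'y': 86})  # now {'c': 5, 'y': 86, 'b': 59}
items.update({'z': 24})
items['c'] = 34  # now {'c': 34, 'y': 86, 'b': 59, 'z': 24}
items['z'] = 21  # {'c': 34, 'y': 86, 'b': 59, 'z': 21}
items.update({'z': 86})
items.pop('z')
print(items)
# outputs {'c': 34, 'y': 86, 'b': 59}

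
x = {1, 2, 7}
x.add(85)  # {1, 2, 7, 85}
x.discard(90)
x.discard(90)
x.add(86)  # {1, 2, 7, 85, 86}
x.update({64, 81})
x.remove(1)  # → {2, 7, 64, 81, 85, 86}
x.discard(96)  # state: {2, 7, 64, 81, 85, 86}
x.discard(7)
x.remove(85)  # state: {2, 64, 81, 86}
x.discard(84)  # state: {2, 64, 81, 86}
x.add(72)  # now {2, 64, 72, 81, 86}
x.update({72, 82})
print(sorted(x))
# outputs [2, 64, 72, 81, 82, 86]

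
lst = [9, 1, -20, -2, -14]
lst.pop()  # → -14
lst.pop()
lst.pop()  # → -20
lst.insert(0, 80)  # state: [80, 9, 1]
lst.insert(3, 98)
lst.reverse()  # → [98, 1, 9, 80]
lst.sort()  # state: [1, 9, 80, 98]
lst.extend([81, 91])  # [1, 9, 80, 98, 81, 91]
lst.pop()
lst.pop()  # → 81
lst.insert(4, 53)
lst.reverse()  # [53, 98, 80, 9, 1]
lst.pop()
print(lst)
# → [53, 98, 80, 9]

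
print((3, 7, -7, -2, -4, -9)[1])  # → 7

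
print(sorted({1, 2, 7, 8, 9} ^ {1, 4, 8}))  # [2, 4, 7, 9]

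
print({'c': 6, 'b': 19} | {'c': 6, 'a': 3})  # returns {'c': 6, 'b': 19, 'a': 3}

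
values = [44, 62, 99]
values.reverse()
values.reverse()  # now [44, 62, 99]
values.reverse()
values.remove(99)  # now [62, 44]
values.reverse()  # [44, 62]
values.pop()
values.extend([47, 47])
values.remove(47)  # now [44, 47]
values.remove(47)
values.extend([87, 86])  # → [44, 87, 86]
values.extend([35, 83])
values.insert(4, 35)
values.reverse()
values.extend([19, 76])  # [83, 35, 35, 86, 87, 44, 19, 76]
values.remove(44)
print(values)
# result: [83, 35, 35, 86, 87, 19, 76]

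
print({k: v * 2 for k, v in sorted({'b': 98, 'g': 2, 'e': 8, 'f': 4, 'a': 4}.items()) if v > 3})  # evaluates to {'a': 8, 'b': 196, 'e': 16, 'f': 8}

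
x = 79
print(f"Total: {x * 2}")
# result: Total: 158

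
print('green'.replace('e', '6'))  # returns gr66n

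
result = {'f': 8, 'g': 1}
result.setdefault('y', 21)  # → 21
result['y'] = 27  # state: {'f': 8, 'g': 1, 'y': 27}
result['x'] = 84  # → {'f': 8, 'g': 1, 'y': 27, 'x': 84}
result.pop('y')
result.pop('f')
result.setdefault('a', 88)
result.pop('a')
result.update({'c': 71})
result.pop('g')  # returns 1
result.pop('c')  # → 71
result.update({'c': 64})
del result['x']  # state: {'c': 64}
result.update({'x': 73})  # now {'c': 64, 'x': 73}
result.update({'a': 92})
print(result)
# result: {'c': 64, 'x': 73, 'a': 92}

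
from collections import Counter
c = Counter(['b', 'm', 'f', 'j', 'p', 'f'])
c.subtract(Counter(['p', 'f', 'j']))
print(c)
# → Counter({'b': 1, 'm': 1, 'f': 1, 'j': 0, 'p': 0})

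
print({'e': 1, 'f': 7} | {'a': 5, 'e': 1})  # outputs {'e': 1, 'f': 7, 'a': 5}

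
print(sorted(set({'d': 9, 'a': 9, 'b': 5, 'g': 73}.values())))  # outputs [5, 9, 73]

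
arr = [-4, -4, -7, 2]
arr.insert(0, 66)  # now [66, -4, -4, -7, 2]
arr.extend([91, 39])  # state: [66, -4, -4, -7, 2, 91, 39]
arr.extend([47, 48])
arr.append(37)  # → [66, -4, -4, -7, 2, 91, 39, 47, 48, 37]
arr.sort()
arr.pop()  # 91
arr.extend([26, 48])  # [-7, -4, -4, 2, 37, 39, 47, 48, 66, 26, 48]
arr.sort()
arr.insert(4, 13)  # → [-7, -4, -4, 2, 13, 26, 37, 39, 47, 48, 48, 66]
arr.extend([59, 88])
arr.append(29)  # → [-7, -4, -4, 2, 13, 26, 37, 39, 47, 48, 48, 66, 59, 88, 29]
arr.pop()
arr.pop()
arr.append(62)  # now [-7, -4, -4, 2, 13, 26, 37, 39, 47, 48, 48, 66, 59, 62]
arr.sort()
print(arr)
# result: [-7, -4, -4, 2, 13, 26, 37, 39, 47, 48, 48, 59, 62, 66]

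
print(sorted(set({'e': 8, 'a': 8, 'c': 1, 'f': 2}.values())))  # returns [1, 2, 8]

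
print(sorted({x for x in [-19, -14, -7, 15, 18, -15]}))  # [-19, -15, -14, -7, 15, 18]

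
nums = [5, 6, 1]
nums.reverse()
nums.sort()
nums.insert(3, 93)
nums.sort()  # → [1, 5, 6, 93]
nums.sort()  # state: [1, 5, 6, 93]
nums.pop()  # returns 93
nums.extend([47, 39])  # [1, 5, 6, 47, 39]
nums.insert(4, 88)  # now [1, 5, 6, 47, 88, 39]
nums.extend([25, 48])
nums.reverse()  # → [48, 25, 39, 88, 47, 6, 5, 1]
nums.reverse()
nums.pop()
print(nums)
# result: [1, 5, 6, 47, 88, 39, 25]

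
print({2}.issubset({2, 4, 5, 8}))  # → True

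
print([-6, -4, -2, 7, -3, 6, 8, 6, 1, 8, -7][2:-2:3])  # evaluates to [-2, 6, 1]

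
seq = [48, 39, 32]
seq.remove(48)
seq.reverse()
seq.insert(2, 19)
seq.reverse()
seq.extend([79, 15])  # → [19, 39, 32, 79, 15]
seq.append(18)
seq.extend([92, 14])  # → [19, 39, 32, 79, 15, 18, 92, 14]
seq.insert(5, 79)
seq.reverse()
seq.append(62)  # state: [14, 92, 18, 79, 15, 79, 32, 39, 19, 62]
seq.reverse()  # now [62, 19, 39, 32, 79, 15, 79, 18, 92, 14]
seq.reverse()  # [14, 92, 18, 79, 15, 79, 32, 39, 19, 62]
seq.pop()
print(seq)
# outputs [14, 92, 18, 79, 15, 79, 32, 39, 19]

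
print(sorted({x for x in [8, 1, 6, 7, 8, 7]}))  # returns [1, 6, 7, 8]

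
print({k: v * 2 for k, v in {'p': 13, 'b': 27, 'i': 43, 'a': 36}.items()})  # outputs {'p': 26, 'b': 54, 'i': 86, 'a': 72}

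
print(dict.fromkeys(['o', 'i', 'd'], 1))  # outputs {'o': 1, 'i': 1, 'd': 1}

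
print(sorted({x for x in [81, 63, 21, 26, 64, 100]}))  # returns [21, 26, 63, 64, 81, 100]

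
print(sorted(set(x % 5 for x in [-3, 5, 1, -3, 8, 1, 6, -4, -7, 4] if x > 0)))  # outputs [0, 1, 3, 4]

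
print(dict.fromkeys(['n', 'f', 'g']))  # {'n': None, 'f': None, 'g': None}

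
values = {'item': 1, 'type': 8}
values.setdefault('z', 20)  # 20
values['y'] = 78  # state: {'item': 1, 'type': 8, 'z': 20, 'y': 78}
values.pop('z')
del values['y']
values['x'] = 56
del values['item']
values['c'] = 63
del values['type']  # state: {'x': 56, 'c': 63}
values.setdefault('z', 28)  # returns 28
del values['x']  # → {'c': 63, 'z': 28}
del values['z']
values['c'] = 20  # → {'c': 20}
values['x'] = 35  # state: {'c': 20, 'x': 35}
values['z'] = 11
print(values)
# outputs {'c': 20, 'x': 35, 'z': 11}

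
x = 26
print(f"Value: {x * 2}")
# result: Value: 52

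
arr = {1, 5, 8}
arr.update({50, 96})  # {1, 5, 8, 50, 96}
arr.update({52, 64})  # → {1, 5, 8, 50, 52, 64, 96}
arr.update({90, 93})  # {1, 5, 8, 50, 52, 64, 90, 93, 96}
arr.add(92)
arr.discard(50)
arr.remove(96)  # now {1, 5, 8, 52, 64, 90, 92, 93}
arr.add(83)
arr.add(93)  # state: {1, 5, 8, 52, 64, 83, 90, 92, 93}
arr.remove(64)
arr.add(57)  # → {1, 5, 8, 52, 57, 83, 90, 92, 93}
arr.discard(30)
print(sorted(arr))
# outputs [1, 5, 8, 52, 57, 83, 90, 92, 93]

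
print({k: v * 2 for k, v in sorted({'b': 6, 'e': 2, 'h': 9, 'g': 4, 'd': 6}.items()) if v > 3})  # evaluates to {'b': 12, 'd': 12, 'g': 8, 'h': 18}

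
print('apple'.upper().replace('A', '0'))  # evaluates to 0PPLE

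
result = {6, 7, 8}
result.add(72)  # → {6, 7, 8, 72}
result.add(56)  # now {6, 7, 8, 56, 72}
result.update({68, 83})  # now {6, 7, 8, 56, 68, 72, 83}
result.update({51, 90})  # {6, 7, 8, 51, 56, 68, 72, 83, 90}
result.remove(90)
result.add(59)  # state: {6, 7, 8, 51, 56, 59, 68, 72, 83}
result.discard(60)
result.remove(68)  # {6, 7, 8, 51, 56, 59, 72, 83}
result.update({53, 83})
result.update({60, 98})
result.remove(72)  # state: {6, 7, 8, 51, 53, 56, 59, 60, 83, 98}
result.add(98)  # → {6, 7, 8, 51, 53, 56, 59, 60, 83, 98}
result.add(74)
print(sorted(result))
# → [6, 7, 8, 51, 53, 56, 59, 60, 74, 83, 98]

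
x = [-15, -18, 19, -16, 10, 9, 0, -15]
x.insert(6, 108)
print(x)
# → [-15, -18, 19, -16, 10, 9, 108, 0, -15]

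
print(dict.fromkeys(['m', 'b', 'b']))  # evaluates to {'m': None, 'b': None}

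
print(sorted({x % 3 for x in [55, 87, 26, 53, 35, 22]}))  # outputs [0, 1, 2]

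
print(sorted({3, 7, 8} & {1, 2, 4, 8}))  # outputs [8]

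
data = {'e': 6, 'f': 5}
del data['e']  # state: {'f': 5}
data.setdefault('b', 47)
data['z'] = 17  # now {'f': 5, 'b': 47, 'z': 17}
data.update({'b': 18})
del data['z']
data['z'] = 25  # {'f': 5, 'b': 18, 'z': 25}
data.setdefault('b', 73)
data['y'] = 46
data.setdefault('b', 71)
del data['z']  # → {'f': 5, 'b': 18, 'y': 46}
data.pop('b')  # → 18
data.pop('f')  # 5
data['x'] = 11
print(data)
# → {'y': 46, 'x': 11}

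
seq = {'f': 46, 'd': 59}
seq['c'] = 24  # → {'f': 46, 'd': 59, 'c': 24}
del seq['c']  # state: {'f': 46, 'd': 59}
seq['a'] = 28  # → {'f': 46, 'd': 59, 'a': 28}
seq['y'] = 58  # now {'f': 46, 'd': 59, 'a': 28, 'y': 58}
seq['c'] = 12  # {'f': 46, 'd': 59, 'a': 28, 'y': 58, 'c': 12}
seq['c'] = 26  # {'f': 46, 'd': 59, 'a': 28, 'y': 58, 'c': 26}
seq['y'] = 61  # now {'f': 46, 'd': 59, 'a': 28, 'y': 61, 'c': 26}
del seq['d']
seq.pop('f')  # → 46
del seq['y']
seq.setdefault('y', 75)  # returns 75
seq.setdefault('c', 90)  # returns 26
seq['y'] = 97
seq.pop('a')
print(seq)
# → {'c': 26, 'y': 97}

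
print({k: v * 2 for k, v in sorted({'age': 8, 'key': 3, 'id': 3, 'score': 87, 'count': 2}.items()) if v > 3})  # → {'age': 16, 'score': 174}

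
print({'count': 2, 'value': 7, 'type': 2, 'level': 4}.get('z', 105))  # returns 105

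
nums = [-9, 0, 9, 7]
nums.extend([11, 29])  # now [-9, 0, 9, 7, 11, 29]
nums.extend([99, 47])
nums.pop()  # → 47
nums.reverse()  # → [99, 29, 11, 7, 9, 0, -9]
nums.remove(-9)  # [99, 29, 11, 7, 9, 0]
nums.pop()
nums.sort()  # [7, 9, 11, 29, 99]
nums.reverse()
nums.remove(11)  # [99, 29, 9, 7]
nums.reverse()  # [7, 9, 29, 99]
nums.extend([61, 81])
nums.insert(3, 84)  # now [7, 9, 29, 84, 99, 61, 81]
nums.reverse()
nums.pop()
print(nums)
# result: [81, 61, 99, 84, 29, 9]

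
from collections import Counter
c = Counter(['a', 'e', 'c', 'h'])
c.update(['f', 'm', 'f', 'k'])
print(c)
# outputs Counter({'f': 2, 'a': 1, 'e': 1, 'c': 1, 'h': 1, 'm': 1, 'k': 1})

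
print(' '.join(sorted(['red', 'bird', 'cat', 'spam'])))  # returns bird cat red spam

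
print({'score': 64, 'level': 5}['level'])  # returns 5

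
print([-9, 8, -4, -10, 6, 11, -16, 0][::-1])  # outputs [0, -16, 11, 6, -10, -4, 8, -9]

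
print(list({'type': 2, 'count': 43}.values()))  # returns [2, 43]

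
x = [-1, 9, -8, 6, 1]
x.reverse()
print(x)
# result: [1, 6, -8, 9, -1]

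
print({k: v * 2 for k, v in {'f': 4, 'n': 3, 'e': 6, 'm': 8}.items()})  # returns {'f': 8, 'n': 6, 'e': 12, 'm': 16}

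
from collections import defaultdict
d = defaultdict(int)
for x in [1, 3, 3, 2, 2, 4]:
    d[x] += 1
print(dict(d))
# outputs {1: 1, 3: 2, 2: 2, 4: 1}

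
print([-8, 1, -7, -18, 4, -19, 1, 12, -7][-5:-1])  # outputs [4, -19, 1, 12]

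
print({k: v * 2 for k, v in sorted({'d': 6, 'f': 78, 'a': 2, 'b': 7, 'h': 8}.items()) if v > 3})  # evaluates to {'b': 14, 'd': 12, 'f': 156, 'h': 16}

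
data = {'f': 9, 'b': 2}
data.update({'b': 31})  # {'f': 9, 'b': 31}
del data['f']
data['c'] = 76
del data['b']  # {'c': 76}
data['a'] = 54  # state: {'c': 76, 'a': 54}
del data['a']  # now {'c': 76}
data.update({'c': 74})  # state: {'c': 74}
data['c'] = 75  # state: {'c': 75}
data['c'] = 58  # {'c': 58}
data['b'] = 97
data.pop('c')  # 58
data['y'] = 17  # {'b': 97, 'y': 17}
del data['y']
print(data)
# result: {'b': 97}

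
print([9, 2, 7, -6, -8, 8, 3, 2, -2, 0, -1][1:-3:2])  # [2, -6, 8, 2]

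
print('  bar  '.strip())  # bar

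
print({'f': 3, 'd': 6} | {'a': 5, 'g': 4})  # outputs {'f': 3, 'd': 6, 'a': 5, 'g': 4}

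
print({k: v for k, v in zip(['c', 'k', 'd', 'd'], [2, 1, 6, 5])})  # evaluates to {'c': 2, 'k': 1, 'd': 5}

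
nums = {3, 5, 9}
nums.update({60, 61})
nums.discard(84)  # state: {3, 5, 9, 60, 61}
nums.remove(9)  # {3, 5, 60, 61}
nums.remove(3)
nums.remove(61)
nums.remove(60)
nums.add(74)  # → {5, 74}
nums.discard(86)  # {5, 74}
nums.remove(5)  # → {74}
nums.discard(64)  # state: {74}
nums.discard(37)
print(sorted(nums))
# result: [74]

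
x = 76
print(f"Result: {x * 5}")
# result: Result: 380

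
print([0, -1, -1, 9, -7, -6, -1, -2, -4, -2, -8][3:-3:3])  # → [9, -1]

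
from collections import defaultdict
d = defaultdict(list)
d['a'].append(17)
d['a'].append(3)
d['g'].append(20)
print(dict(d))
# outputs {'a': [17, 3], 'g': [20]}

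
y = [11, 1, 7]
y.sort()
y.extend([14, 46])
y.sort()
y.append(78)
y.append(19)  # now [1, 7, 11, 14, 46, 78, 19]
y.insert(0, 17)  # [17, 1, 7, 11, 14, 46, 78, 19]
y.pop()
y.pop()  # 78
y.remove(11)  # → [17, 1, 7, 14, 46]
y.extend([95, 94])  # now [17, 1, 7, 14, 46, 95, 94]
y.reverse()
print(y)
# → [94, 95, 46, 14, 7, 1, 17]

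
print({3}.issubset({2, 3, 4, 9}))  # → True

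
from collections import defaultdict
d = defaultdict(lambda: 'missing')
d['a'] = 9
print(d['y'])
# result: missing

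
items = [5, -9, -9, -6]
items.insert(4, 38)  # [5, -9, -9, -6, 38]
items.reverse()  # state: [38, -6, -9, -9, 5]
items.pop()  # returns 5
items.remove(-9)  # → [38, -6, -9]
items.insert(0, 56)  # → [56, 38, -6, -9]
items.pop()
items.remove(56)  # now [38, -6]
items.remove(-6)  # [38]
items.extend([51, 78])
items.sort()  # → [38, 51, 78]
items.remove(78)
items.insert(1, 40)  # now [38, 40, 51]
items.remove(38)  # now [40, 51]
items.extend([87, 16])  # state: [40, 51, 87, 16]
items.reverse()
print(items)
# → [16, 87, 51, 40]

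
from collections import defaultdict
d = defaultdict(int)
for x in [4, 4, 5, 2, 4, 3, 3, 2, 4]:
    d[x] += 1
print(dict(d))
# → {4: 4, 5: 1, 2: 2, 3: 2}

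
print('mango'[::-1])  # ognam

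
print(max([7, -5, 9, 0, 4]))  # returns 9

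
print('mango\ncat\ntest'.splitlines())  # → ['mango', 'cat', 'test']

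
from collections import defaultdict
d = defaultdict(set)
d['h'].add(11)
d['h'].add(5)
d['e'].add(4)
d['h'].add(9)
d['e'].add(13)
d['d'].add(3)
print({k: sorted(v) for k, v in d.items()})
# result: {'h': [5, 9, 11], 'e': [4, 13], 'd': [3]}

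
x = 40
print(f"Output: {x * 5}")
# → Output: 200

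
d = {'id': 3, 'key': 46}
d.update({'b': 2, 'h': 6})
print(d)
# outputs {'id': 3, 'key': 46, 'b': 2, 'h': 6}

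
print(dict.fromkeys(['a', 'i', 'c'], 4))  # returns {'a': 4, 'i': 4, 'c': 4}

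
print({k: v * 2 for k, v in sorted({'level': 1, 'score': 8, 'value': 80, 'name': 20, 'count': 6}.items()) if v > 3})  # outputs {'count': 12, 'name': 40, 'score': 16, 'value': 160}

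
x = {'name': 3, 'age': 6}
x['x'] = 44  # {'name': 3, 'age': 6, 'x': 44}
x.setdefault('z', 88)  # 88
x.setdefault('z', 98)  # 88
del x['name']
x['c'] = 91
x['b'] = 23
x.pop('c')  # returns 91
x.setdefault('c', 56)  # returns 56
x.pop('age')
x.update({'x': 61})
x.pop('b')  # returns 23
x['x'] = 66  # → {'x': 66, 'z': 88, 'c': 56}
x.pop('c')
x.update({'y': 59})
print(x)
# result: {'x': 66, 'z': 88, 'y': 59}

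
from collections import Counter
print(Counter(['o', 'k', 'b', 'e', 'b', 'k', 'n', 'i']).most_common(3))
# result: [('k', 2), ('b', 2), ('o', 1)]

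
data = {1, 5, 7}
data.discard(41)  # {1, 5, 7}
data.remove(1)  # {5, 7}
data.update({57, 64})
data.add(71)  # {5, 7, 57, 64, 71}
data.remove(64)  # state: {5, 7, 57, 71}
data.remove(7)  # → {5, 57, 71}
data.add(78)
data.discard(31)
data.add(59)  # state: {5, 57, 59, 71, 78}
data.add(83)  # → {5, 57, 59, 71, 78, 83}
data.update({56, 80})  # {5, 56, 57, 59, 71, 78, 80, 83}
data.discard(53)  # {5, 56, 57, 59, 71, 78, 80, 83}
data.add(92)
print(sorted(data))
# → [5, 56, 57, 59, 71, 78, 80, 83, 92]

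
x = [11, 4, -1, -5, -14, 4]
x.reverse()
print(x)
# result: [4, -14, -5, -1, 4, 11]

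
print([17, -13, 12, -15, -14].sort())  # None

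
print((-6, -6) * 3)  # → (-6, -6, -6, -6, -6, -6)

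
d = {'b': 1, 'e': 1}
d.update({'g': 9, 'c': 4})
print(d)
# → {'b': 1, 'e': 1, 'g': 9, 'c': 4}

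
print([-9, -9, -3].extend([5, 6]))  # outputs None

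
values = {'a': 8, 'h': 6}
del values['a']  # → {'h': 6}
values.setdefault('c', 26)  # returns 26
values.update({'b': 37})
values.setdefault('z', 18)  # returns 18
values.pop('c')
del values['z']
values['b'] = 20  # {'h': 6, 'b': 20}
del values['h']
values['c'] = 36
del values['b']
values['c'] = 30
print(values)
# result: {'c': 30}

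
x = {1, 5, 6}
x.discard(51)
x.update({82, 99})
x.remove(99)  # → {1, 5, 6, 82}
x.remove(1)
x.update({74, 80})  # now {5, 6, 74, 80, 82}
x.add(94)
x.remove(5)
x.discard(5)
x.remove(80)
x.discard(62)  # {6, 74, 82, 94}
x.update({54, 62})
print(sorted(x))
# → [6, 54, 62, 74, 82, 94]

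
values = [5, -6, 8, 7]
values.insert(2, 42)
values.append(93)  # [5, -6, 42, 8, 7, 93]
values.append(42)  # [5, -6, 42, 8, 7, 93, 42]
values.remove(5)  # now [-6, 42, 8, 7, 93, 42]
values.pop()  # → 42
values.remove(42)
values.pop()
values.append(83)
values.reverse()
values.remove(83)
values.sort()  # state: [-6, 7, 8]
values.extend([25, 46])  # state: [-6, 7, 8, 25, 46]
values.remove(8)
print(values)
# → [-6, 7, 25, 46]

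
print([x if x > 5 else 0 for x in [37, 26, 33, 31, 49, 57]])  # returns [37, 26, 33, 31, 49, 57]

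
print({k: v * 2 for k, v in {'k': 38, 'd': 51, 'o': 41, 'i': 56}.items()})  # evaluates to {'k': 76, 'd': 102, 'o': 82, 'i': 112}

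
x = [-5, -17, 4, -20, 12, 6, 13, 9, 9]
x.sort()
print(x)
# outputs [-20, -17, -5, 4, 6, 9, 9, 12, 13]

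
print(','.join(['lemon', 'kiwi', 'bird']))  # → lemon,kiwi,bird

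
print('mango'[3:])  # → go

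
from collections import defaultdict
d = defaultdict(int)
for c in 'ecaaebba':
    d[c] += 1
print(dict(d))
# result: {'e': 2, 'c': 1, 'a': 3, 'b': 2}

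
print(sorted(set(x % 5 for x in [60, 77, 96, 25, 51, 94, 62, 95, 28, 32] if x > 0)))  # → [0, 1, 2, 3, 4]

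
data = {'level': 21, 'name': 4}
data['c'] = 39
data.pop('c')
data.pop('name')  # 4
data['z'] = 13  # {'level': 21, 'z': 13}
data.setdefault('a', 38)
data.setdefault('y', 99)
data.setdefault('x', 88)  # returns 88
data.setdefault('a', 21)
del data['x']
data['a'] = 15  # {'level': 21, 'z': 13, 'a': 15, 'y': 99}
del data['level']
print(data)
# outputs {'z': 13, 'a': 15, 'y': 99}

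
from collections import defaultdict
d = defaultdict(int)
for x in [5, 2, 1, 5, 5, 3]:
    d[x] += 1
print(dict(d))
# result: {5: 3, 2: 1, 1: 1, 3: 1}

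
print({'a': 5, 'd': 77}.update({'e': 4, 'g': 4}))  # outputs None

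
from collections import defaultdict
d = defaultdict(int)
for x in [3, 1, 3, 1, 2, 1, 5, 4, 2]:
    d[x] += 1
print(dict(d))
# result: {3: 2, 1: 3, 2: 2, 5: 1, 4: 1}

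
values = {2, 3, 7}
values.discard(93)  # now {2, 3, 7}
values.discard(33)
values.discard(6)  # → {2, 3, 7}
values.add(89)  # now {2, 3, 7, 89}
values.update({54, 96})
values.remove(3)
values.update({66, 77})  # {2, 7, 54, 66, 77, 89, 96}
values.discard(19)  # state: {2, 7, 54, 66, 77, 89, 96}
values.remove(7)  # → {2, 54, 66, 77, 89, 96}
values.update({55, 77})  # {2, 54, 55, 66, 77, 89, 96}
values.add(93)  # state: {2, 54, 55, 66, 77, 89, 93, 96}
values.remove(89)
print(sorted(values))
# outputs [2, 54, 55, 66, 77, 93, 96]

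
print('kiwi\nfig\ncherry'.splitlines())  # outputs ['kiwi', 'fig', 'cherry']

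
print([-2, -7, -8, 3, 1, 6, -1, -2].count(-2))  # 2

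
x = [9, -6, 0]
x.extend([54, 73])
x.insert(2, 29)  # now [9, -6, 29, 0, 54, 73]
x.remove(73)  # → [9, -6, 29, 0, 54]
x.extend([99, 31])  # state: [9, -6, 29, 0, 54, 99, 31]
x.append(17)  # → [9, -6, 29, 0, 54, 99, 31, 17]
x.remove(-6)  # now [9, 29, 0, 54, 99, 31, 17]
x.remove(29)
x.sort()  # [0, 9, 17, 31, 54, 99]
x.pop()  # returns 99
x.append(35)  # [0, 9, 17, 31, 54, 35]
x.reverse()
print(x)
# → [35, 54, 31, 17, 9, 0]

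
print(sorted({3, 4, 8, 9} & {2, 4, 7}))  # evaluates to [4]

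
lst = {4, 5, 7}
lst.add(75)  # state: {4, 5, 7, 75}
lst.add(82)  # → {4, 5, 7, 75, 82}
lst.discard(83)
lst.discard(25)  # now {4, 5, 7, 75, 82}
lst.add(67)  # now {4, 5, 7, 67, 75, 82}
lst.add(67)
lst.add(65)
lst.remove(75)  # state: {4, 5, 7, 65, 67, 82}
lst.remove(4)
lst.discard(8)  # {5, 7, 65, 67, 82}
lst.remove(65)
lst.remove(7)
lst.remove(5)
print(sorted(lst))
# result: [67, 82]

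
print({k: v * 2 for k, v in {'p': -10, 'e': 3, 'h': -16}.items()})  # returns {'p': -20, 'e': 6, 'h': -32}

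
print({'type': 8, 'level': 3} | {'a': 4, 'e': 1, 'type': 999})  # {'type': 999, 'level': 3, 'a': 4, 'e': 1}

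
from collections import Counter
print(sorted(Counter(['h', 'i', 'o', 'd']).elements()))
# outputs ['d', 'h', 'i', 'o']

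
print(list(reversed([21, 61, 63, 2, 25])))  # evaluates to [25, 2, 63, 61, 21]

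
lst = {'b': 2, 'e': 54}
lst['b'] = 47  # {'b': 47, 'e': 54}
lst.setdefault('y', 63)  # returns 63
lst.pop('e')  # 54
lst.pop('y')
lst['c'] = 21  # {'b': 47, 'c': 21}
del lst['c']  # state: {'b': 47}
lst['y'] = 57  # {'b': 47, 'y': 57}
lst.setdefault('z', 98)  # 98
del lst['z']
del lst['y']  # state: {'b': 47}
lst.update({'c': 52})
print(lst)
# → {'b': 47, 'c': 52}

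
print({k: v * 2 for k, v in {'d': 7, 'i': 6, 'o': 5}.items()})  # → {'d': 14, 'i': 12, 'o': 10}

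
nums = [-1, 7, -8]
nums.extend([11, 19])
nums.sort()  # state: [-8, -1, 7, 11, 19]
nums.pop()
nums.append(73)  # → [-8, -1, 7, 11, 73]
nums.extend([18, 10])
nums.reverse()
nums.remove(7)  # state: [10, 18, 73, 11, -1, -8]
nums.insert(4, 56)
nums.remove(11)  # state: [10, 18, 73, 56, -1, -8]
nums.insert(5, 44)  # [10, 18, 73, 56, -1, 44, -8]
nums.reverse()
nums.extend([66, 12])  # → [-8, 44, -1, 56, 73, 18, 10, 66, 12]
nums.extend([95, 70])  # [-8, 44, -1, 56, 73, 18, 10, 66, 12, 95, 70]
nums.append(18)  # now [-8, 44, -1, 56, 73, 18, 10, 66, 12, 95, 70, 18]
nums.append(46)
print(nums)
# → [-8, 44, -1, 56, 73, 18, 10, 66, 12, 95, 70, 18, 46]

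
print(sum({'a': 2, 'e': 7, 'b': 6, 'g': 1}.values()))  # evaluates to 16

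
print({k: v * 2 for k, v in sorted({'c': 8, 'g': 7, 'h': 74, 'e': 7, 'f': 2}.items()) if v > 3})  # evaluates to {'c': 16, 'e': 14, 'g': 14, 'h': 148}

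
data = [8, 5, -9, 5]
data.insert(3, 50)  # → [8, 5, -9, 50, 5]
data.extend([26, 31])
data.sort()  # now [-9, 5, 5, 8, 26, 31, 50]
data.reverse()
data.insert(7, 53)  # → [50, 31, 26, 8, 5, 5, -9, 53]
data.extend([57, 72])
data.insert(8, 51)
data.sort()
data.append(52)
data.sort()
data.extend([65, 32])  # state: [-9, 5, 5, 8, 26, 31, 50, 51, 52, 53, 57, 72, 65, 32]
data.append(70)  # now [-9, 5, 5, 8, 26, 31, 50, 51, 52, 53, 57, 72, 65, 32, 70]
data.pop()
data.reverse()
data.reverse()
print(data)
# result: [-9, 5, 5, 8, 26, 31, 50, 51, 52, 53, 57, 72, 65, 32]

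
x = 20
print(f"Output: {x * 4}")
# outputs Output: 80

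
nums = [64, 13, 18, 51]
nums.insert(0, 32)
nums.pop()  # 51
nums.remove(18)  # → [32, 64, 13]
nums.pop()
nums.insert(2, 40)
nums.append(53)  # [32, 64, 40, 53]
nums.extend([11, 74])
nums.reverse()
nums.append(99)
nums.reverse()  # [99, 32, 64, 40, 53, 11, 74]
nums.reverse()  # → [74, 11, 53, 40, 64, 32, 99]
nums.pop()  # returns 99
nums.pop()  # 32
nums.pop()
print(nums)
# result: [74, 11, 53, 40]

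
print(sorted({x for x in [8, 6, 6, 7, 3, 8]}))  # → [3, 6, 7, 8]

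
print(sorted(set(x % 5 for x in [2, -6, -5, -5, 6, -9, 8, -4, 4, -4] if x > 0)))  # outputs [1, 2, 3, 4]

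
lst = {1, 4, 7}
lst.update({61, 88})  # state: {1, 4, 7, 61, 88}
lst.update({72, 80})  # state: {1, 4, 7, 61, 72, 80, 88}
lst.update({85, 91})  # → {1, 4, 7, 61, 72, 80, 85, 88, 91}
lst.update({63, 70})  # {1, 4, 7, 61, 63, 70, 72, 80, 85, 88, 91}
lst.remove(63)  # {1, 4, 7, 61, 70, 72, 80, 85, 88, 91}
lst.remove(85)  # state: {1, 4, 7, 61, 70, 72, 80, 88, 91}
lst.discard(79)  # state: {1, 4, 7, 61, 70, 72, 80, 88, 91}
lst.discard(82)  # {1, 4, 7, 61, 70, 72, 80, 88, 91}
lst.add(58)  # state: {1, 4, 7, 58, 61, 70, 72, 80, 88, 91}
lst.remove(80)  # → {1, 4, 7, 58, 61, 70, 72, 88, 91}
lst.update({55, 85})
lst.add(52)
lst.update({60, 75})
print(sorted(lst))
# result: [1, 4, 7, 52, 55, 58, 60, 61, 70, 72, 75, 85, 88, 91]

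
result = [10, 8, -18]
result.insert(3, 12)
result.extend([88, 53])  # [10, 8, -18, 12, 88, 53]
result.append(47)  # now [10, 8, -18, 12, 88, 53, 47]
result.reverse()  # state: [47, 53, 88, 12, -18, 8, 10]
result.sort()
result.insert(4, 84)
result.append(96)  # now [-18, 8, 10, 12, 84, 47, 53, 88, 96]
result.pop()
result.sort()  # [-18, 8, 10, 12, 47, 53, 84, 88]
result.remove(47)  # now [-18, 8, 10, 12, 53, 84, 88]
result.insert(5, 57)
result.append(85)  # [-18, 8, 10, 12, 53, 57, 84, 88, 85]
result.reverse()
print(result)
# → [85, 88, 84, 57, 53, 12, 10, 8, -18]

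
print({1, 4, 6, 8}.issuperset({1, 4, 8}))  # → True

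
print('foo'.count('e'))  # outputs 0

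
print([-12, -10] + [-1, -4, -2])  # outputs [-12, -10, -1, -4, -2]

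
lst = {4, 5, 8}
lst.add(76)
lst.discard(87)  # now {4, 5, 8, 76}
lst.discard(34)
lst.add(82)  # {4, 5, 8, 76, 82}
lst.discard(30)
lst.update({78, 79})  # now {4, 5, 8, 76, 78, 79, 82}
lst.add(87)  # {4, 5, 8, 76, 78, 79, 82, 87}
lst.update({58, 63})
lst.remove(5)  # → {4, 8, 58, 63, 76, 78, 79, 82, 87}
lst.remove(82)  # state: {4, 8, 58, 63, 76, 78, 79, 87}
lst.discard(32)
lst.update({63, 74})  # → {4, 8, 58, 63, 74, 76, 78, 79, 87}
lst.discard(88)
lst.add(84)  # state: {4, 8, 58, 63, 74, 76, 78, 79, 84, 87}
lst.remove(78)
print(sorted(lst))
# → [4, 8, 58, 63, 74, 76, 79, 84, 87]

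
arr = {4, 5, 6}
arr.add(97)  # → {4, 5, 6, 97}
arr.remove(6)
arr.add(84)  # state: {4, 5, 84, 97}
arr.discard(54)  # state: {4, 5, 84, 97}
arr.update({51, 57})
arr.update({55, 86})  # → {4, 5, 51, 55, 57, 84, 86, 97}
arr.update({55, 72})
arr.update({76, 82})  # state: {4, 5, 51, 55, 57, 72, 76, 82, 84, 86, 97}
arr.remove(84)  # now {4, 5, 51, 55, 57, 72, 76, 82, 86, 97}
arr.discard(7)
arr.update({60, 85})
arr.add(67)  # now {4, 5, 51, 55, 57, 60, 67, 72, 76, 82, 85, 86, 97}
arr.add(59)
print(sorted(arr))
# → [4, 5, 51, 55, 57, 59, 60, 67, 72, 76, 82, 85, 86, 97]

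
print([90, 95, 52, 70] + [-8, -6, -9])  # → [90, 95, 52, 70, -8, -6, -9]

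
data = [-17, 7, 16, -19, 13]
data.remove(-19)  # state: [-17, 7, 16, 13]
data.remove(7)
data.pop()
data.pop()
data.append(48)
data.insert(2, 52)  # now [-17, 48, 52]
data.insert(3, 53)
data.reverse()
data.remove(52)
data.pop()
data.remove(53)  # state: [48]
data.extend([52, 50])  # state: [48, 52, 50]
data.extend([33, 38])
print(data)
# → [48, 52, 50, 33, 38]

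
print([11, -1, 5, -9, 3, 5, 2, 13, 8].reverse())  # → None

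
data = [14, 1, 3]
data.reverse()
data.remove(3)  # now [1, 14]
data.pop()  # 14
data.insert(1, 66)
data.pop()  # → 66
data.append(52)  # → [1, 52]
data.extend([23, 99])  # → [1, 52, 23, 99]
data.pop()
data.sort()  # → [1, 23, 52]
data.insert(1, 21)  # [1, 21, 23, 52]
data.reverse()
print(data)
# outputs [52, 23, 21, 1]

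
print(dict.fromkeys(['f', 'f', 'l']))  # {'f': None, 'l': None}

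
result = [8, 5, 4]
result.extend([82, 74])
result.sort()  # [4, 5, 8, 74, 82]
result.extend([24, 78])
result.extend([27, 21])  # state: [4, 5, 8, 74, 82, 24, 78, 27, 21]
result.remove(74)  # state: [4, 5, 8, 82, 24, 78, 27, 21]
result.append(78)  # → [4, 5, 8, 82, 24, 78, 27, 21, 78]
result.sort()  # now [4, 5, 8, 21, 24, 27, 78, 78, 82]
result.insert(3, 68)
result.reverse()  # [82, 78, 78, 27, 24, 21, 68, 8, 5, 4]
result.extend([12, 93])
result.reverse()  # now [93, 12, 4, 5, 8, 68, 21, 24, 27, 78, 78, 82]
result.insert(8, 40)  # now [93, 12, 4, 5, 8, 68, 21, 24, 40, 27, 78, 78, 82]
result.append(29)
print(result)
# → [93, 12, 4, 5, 8, 68, 21, 24, 40, 27, 78, 78, 82, 29]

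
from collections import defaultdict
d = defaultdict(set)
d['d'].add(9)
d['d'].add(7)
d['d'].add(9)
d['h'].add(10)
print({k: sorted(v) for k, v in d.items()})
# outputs {'d': [7, 9], 'h': [10]}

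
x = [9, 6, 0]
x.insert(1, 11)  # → [9, 11, 6, 0]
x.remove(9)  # [11, 6, 0]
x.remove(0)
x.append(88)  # [11, 6, 88]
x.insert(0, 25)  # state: [25, 11, 6, 88]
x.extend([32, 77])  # [25, 11, 6, 88, 32, 77]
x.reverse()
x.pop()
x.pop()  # 11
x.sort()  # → [6, 32, 77, 88]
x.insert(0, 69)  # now [69, 6, 32, 77, 88]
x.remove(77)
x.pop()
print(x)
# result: [69, 6, 32]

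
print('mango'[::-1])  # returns ognam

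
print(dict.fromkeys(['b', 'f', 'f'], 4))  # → {'b': 4, 'f': 4}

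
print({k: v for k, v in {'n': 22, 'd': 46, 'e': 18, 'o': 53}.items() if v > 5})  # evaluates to {'n': 22, 'd': 46, 'e': 18, 'o': 53}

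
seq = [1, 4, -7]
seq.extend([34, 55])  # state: [1, 4, -7, 34, 55]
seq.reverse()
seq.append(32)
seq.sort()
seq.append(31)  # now [-7, 1, 4, 32, 34, 55, 31]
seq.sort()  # [-7, 1, 4, 31, 32, 34, 55]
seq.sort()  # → [-7, 1, 4, 31, 32, 34, 55]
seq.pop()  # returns 55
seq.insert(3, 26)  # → [-7, 1, 4, 26, 31, 32, 34]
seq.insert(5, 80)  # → [-7, 1, 4, 26, 31, 80, 32, 34]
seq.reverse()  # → [34, 32, 80, 31, 26, 4, 1, -7]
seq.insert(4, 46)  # [34, 32, 80, 31, 46, 26, 4, 1, -7]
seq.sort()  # [-7, 1, 4, 26, 31, 32, 34, 46, 80]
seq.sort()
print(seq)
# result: [-7, 1, 4, 26, 31, 32, 34, 46, 80]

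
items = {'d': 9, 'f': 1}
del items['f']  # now {'d': 9}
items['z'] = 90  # {'d': 9, 'z': 90}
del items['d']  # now {'z': 90}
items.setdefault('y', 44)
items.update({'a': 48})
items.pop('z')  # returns 90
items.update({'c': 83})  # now {'y': 44, 'a': 48, 'c': 83}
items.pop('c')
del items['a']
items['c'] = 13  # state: {'y': 44, 'c': 13}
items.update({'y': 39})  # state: {'y': 39, 'c': 13}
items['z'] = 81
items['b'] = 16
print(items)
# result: {'y': 39, 'c': 13, 'z': 81, 'b': 16}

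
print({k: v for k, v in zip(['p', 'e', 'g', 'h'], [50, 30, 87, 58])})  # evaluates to {'p': 50, 'e': 30, 'g': 87, 'h': 58}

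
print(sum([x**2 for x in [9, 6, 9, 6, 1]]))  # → 235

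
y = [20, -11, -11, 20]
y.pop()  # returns 20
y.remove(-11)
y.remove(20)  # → [-11]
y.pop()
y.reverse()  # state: []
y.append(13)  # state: [13]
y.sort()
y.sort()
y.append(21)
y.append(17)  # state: [13, 21, 17]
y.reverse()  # [17, 21, 13]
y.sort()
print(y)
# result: [13, 17, 21]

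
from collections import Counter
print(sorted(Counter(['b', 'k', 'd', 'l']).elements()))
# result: ['b', 'd', 'k', 'l']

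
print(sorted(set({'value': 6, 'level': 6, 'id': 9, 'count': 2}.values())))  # [2, 6, 9]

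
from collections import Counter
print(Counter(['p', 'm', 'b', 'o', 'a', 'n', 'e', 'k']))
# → Counter({'p': 1, 'm': 1, 'b': 1, 'o': 1, 'a': 1, 'n': 1, 'e': 1, 'k': 1})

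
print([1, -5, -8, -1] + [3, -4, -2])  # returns [1, -5, -8, -1, 3, -4, -2]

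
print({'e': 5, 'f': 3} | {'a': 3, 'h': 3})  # {'e': 5, 'f': 3, 'a': 3, 'h': 3}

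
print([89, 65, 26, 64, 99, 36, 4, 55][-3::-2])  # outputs [36, 64, 65]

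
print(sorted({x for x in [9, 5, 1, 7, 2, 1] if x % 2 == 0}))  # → [2]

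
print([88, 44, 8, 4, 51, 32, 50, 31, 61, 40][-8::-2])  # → [8, 88]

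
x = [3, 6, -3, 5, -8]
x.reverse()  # [-8, 5, -3, 6, 3]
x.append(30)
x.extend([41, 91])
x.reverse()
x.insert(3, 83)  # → [91, 41, 30, 83, 3, 6, -3, 5, -8]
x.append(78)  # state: [91, 41, 30, 83, 3, 6, -3, 5, -8, 78]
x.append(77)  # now [91, 41, 30, 83, 3, 6, -3, 5, -8, 78, 77]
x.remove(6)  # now [91, 41, 30, 83, 3, -3, 5, -8, 78, 77]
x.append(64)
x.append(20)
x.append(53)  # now [91, 41, 30, 83, 3, -3, 5, -8, 78, 77, 64, 20, 53]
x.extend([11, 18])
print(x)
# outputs [91, 41, 30, 83, 3, -3, 5, -8, 78, 77, 64, 20, 53, 11, 18]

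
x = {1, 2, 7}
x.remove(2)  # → {1, 7}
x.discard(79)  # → {1, 7}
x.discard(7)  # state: {1}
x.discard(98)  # {1}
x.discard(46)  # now {1}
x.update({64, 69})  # {1, 64, 69}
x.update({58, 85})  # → {1, 58, 64, 69, 85}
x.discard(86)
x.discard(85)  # {1, 58, 64, 69}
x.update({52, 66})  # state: {1, 52, 58, 64, 66, 69}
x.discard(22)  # {1, 52, 58, 64, 66, 69}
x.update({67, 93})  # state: {1, 52, 58, 64, 66, 67, 69, 93}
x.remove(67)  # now {1, 52, 58, 64, 66, 69, 93}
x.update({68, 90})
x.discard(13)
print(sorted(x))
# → [1, 52, 58, 64, 66, 68, 69, 90, 93]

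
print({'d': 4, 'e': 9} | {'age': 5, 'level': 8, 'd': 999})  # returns {'d': 999, 'e': 9, 'age': 5, 'level': 8}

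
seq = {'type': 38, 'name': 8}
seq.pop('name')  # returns 8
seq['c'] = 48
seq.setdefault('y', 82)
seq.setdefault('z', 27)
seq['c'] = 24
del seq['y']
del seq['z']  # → {'type': 38, 'c': 24}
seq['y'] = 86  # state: {'type': 38, 'c': 24, 'y': 86}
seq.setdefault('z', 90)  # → 90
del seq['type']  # {'c': 24, 'y': 86, 'z': 90}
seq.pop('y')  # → 86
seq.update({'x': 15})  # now {'c': 24, 'z': 90, 'x': 15}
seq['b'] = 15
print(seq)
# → {'c': 24, 'z': 90, 'x': 15, 'b': 15}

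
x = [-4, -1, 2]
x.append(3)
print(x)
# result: [-4, -1, 2, 3]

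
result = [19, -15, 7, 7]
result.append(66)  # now [19, -15, 7, 7, 66]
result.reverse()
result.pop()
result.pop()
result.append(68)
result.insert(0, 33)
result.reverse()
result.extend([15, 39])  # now [68, 7, 7, 66, 33, 15, 39]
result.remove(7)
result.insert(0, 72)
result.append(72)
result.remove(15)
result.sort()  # [7, 33, 39, 66, 68, 72, 72]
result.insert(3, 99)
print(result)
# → [7, 33, 39, 99, 66, 68, 72, 72]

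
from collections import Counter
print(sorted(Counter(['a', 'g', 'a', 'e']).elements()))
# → ['a', 'a', 'e', 'g']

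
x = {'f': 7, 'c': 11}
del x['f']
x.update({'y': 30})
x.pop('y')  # 30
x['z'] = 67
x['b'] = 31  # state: {'c': 11, 'z': 67, 'b': 31}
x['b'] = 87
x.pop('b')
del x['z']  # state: {'c': 11}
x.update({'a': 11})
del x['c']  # {'a': 11}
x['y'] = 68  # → {'a': 11, 'y': 68}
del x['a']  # {'y': 68}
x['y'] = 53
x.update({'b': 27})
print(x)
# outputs {'y': 53, 'b': 27}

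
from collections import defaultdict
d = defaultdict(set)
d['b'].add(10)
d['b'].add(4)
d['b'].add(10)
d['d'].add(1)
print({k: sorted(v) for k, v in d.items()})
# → {'b': [4, 10], 'd': [1]}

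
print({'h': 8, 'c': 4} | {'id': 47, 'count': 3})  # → {'h': 8, 'c': 4, 'id': 47, 'count': 3}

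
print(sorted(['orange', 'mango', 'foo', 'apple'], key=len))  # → ['foo', 'mango', 'apple', 'orange']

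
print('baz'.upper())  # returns BAZ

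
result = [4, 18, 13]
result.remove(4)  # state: [18, 13]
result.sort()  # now [13, 18]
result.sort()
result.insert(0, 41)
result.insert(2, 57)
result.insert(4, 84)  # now [41, 13, 57, 18, 84]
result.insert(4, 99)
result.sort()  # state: [13, 18, 41, 57, 84, 99]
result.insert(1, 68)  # [13, 68, 18, 41, 57, 84, 99]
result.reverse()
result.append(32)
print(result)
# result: [99, 84, 57, 41, 18, 68, 13, 32]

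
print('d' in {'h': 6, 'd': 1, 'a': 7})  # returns True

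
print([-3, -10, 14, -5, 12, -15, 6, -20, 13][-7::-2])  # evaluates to [14, -3]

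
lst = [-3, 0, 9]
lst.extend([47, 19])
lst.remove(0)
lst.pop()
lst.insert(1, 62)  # [-3, 62, 9, 47]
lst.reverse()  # [47, 9, 62, -3]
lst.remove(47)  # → [9, 62, -3]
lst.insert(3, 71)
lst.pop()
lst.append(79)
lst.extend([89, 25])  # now [9, 62, -3, 79, 89, 25]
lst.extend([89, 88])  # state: [9, 62, -3, 79, 89, 25, 89, 88]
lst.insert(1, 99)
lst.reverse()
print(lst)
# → [88, 89, 25, 89, 79, -3, 62, 99, 9]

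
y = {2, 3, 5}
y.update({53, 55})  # {2, 3, 5, 53, 55}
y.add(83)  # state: {2, 3, 5, 53, 55, 83}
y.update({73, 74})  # {2, 3, 5, 53, 55, 73, 74, 83}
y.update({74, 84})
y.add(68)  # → {2, 3, 5, 53, 55, 68, 73, 74, 83, 84}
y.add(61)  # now {2, 3, 5, 53, 55, 61, 68, 73, 74, 83, 84}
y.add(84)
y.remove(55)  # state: {2, 3, 5, 53, 61, 68, 73, 74, 83, 84}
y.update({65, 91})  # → {2, 3, 5, 53, 61, 65, 68, 73, 74, 83, 84, 91}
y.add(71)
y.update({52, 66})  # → {2, 3, 5, 52, 53, 61, 65, 66, 68, 71, 73, 74, 83, 84, 91}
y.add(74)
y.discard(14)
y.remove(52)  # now {2, 3, 5, 53, 61, 65, 66, 68, 71, 73, 74, 83, 84, 91}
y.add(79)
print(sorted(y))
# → [2, 3, 5, 53, 61, 65, 66, 68, 71, 73, 74, 79, 83, 84, 91]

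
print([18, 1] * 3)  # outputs [18, 1, 18, 1, 18, 1]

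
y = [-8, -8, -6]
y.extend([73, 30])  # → [-8, -8, -6, 73, 30]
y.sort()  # [-8, -8, -6, 30, 73]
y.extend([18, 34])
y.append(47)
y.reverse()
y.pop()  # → -8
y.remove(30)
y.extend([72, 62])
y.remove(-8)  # [47, 34, 18, 73, -6, 72, 62]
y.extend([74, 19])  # [47, 34, 18, 73, -6, 72, 62, 74, 19]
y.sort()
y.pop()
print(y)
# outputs [-6, 18, 19, 34, 47, 62, 72, 73]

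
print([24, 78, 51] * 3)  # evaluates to [24, 78, 51, 24, 78, 51, 24, 78, 51]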